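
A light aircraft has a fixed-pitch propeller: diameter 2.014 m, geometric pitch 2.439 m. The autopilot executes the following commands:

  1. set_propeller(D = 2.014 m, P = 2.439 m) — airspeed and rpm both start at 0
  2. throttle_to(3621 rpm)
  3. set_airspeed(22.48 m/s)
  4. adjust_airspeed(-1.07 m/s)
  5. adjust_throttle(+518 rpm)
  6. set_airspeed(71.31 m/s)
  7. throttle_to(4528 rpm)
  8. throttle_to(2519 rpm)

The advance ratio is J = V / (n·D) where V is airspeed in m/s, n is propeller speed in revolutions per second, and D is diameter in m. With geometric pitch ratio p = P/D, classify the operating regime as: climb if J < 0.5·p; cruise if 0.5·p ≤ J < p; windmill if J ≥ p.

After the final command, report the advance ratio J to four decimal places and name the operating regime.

set_propeller: D = 2.014 m, P = 2.439 m (p = P/D = 1.211023); state ← (V=0, rpm=0)
throttle_to(3621): rpm ← 3621
set_airspeed(22.48): V ← 22.48 m/s
adjust_airspeed(-1.07): V ← 22.48 -1.07 = 21.41 m/s
adjust_throttle(+518): rpm ← 3621 +518 = 4139
set_airspeed(71.31): V ← 71.31 m/s
throttle_to(4528): rpm ← 4528
throttle_to(2519): rpm ← 2519
final state: V = 71.31 m/s, rpm = 2519 → n = rpm/60 = 41.983333 rev/s
J = V / (n·D) = 71.31 / (41.983333 × 2.014) = 0.843362
regime bands: climb J<0.6055 | cruise [0.6055, 1.2110) | windmill J≥1.2110
J = 0.8434 → cruise

J = 0.8434, regime = cruise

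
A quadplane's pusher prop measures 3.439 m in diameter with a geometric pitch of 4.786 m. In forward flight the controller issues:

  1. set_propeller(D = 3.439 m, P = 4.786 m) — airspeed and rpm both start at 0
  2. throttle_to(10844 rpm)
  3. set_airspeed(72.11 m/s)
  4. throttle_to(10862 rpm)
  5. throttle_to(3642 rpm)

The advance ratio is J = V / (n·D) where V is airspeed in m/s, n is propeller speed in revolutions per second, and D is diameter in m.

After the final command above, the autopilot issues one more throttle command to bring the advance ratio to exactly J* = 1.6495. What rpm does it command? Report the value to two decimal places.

rpm = 762.71

set_propeller: D = 3.439 m, P = 4.786 m (p = P/D = 1.391684); state ← (V=0, rpm=0)
throttle_to(10844): rpm ← 10844
set_airspeed(72.11): V ← 72.11 m/s
throttle_to(10862): rpm ← 10862
throttle_to(3642): rpm ← 3642
final state: V = 72.11 m/s, rpm = 3642 → n = rpm/60 = 60.700000 rev/s
target J* = 1.6495; solve J* = V/(n·D) for n: n = V/(J*·D) = 72.11/(1.6495 × 3.439) = 12.711916 rev/s
rpm = 60·n = 762.714934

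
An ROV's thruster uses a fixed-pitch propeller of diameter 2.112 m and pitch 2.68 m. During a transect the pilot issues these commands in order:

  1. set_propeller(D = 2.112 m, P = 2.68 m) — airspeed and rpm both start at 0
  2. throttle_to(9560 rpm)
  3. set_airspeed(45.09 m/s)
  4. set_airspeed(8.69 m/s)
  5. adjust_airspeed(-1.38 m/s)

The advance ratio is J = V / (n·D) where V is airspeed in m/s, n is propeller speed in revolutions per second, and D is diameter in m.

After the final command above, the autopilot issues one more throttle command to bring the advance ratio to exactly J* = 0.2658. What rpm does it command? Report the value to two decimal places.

set_propeller: D = 2.112 m, P = 2.68 m (p = P/D = 1.268939); state ← (V=0, rpm=0)
throttle_to(9560): rpm ← 9560
set_airspeed(45.09): V ← 45.09 m/s
set_airspeed(8.69): V ← 8.69 m/s
adjust_airspeed(-1.38): V ← 8.69 -1.38 = 7.31 m/s
final state: V = 7.31 m/s, rpm = 9560 → n = rpm/60 = 159.333333 rev/s
target J* = 0.2658; solve J* = V/(n·D) for n: n = V/(J*·D) = 7.31/(0.2658 × 2.112) = 13.021724 rev/s
rpm = 60·n = 781.303441

rpm = 781.30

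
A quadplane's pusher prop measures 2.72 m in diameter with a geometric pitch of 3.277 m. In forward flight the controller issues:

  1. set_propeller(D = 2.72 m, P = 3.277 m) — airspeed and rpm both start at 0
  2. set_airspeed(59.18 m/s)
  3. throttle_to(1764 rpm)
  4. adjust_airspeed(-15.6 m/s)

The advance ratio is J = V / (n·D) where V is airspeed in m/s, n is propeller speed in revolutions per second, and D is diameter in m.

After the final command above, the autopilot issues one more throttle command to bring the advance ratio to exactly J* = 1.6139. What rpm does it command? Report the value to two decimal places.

rpm = 595.65

set_propeller: D = 2.72 m, P = 3.277 m (p = P/D = 1.204779); state ← (V=0, rpm=0)
set_airspeed(59.18): V ← 59.18 m/s
throttle_to(1764): rpm ← 1764
adjust_airspeed(-15.6): V ← 59.18 -15.6 = 43.58 m/s
final state: V = 43.58 m/s, rpm = 1764 → n = rpm/60 = 29.400000 rev/s
target J* = 1.6139; solve J* = V/(n·D) for n: n = V/(J*·D) = 43.58/(1.6139 × 2.72) = 9.927541 rev/s
rpm = 60·n = 595.652475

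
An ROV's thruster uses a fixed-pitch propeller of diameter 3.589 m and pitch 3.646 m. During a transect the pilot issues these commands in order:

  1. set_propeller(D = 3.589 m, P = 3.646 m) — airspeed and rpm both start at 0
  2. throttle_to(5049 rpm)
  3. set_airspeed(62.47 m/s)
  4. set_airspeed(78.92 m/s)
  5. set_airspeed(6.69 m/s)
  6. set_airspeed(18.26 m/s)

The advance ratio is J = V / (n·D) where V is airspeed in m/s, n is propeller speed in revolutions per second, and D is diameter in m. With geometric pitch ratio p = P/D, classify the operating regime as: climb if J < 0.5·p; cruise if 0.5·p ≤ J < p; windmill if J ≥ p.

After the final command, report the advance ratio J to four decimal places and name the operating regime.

set_propeller: D = 3.589 m, P = 3.646 m (p = P/D = 1.015882); state ← (V=0, rpm=0)
throttle_to(5049): rpm ← 5049
set_airspeed(62.47): V ← 62.47 m/s
set_airspeed(78.92): V ← 78.92 m/s
set_airspeed(6.69): V ← 6.69 m/s
set_airspeed(18.26): V ← 18.26 m/s
final state: V = 18.26 m/s, rpm = 5049 → n = rpm/60 = 84.150000 rev/s
J = V / (n·D) = 18.26 / (84.150000 × 3.589) = 0.060461
regime bands: climb J<0.5079 | cruise [0.5079, 1.0159) | windmill J≥1.0159
J = 0.0605 → climb

J = 0.0605, regime = climb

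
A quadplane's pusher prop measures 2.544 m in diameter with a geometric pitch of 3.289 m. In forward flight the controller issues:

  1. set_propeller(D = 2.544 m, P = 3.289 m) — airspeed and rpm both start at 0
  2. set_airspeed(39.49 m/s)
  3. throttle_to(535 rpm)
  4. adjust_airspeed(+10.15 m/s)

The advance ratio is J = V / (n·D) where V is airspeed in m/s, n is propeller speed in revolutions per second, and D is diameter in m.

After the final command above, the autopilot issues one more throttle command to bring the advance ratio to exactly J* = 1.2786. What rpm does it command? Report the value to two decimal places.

set_propeller: D = 2.544 m, P = 3.289 m (p = P/D = 1.292846); state ← (V=0, rpm=0)
set_airspeed(39.49): V ← 39.49 m/s
throttle_to(535): rpm ← 535
adjust_airspeed(+10.15): V ← 39.49 +10.15 = 49.64 m/s
final state: V = 49.64 m/s, rpm = 535 → n = rpm/60 = 8.916667 rev/s
target J* = 1.2786; solve J* = V/(n·D) for n: n = V/(J*·D) = 49.64/(1.2786 × 2.544) = 15.260894 rev/s
rpm = 60·n = 915.653619

rpm = 915.65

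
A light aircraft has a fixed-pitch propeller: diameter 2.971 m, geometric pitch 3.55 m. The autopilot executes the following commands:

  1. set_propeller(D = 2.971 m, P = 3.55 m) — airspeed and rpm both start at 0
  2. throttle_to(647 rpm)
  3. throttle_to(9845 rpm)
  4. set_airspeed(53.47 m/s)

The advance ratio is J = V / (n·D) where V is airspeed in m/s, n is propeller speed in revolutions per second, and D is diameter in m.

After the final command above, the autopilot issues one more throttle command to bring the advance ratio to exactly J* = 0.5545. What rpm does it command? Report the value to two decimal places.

set_propeller: D = 2.971 m, P = 3.55 m (p = P/D = 1.194884); state ← (V=0, rpm=0)
throttle_to(647): rpm ← 647
throttle_to(9845): rpm ← 9845
set_airspeed(53.47): V ← 53.47 m/s
final state: V = 53.47 m/s, rpm = 9845 → n = rpm/60 = 164.083333 rev/s
target J* = 0.5545; solve J* = V/(n·D) for n: n = V/(J*·D) = 53.47/(0.5545 × 2.971) = 32.456821 rev/s
rpm = 60·n = 1947.409266

rpm = 1947.41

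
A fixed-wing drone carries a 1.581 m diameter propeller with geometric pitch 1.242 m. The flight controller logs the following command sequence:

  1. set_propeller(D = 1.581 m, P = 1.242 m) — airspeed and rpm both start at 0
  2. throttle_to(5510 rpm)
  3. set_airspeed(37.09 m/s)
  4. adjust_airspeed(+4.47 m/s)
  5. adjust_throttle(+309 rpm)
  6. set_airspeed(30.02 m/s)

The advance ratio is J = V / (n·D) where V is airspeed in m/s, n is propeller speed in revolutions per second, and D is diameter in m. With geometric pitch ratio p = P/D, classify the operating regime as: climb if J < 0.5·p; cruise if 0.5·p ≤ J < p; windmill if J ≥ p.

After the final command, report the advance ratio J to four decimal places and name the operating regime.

J = 0.1958, regime = climb

set_propeller: D = 1.581 m, P = 1.242 m (p = P/D = 0.785579); state ← (V=0, rpm=0)
throttle_to(5510): rpm ← 5510
set_airspeed(37.09): V ← 37.09 m/s
adjust_airspeed(+4.47): V ← 37.09 +4.47 = 41.56 m/s
adjust_throttle(+309): rpm ← 5510 +309 = 5819
set_airspeed(30.02): V ← 30.02 m/s
final state: V = 30.02 m/s, rpm = 5819 → n = rpm/60 = 96.983333 rev/s
J = V / (n·D) = 30.02 / (96.983333 × 1.581) = 0.195786
regime bands: climb J<0.3928 | cruise [0.3928, 0.7856) | windmill J≥0.7856
J = 0.1958 → climb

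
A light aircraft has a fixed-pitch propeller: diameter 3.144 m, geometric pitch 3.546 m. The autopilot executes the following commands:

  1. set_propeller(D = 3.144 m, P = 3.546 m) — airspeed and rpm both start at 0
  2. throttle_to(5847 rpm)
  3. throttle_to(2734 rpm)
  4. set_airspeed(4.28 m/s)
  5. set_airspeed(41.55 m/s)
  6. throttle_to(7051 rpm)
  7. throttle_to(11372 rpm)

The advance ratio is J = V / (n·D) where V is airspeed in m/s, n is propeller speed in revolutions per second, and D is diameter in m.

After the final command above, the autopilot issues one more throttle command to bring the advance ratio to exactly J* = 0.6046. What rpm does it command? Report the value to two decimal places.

set_propeller: D = 3.144 m, P = 3.546 m (p = P/D = 1.127863); state ← (V=0, rpm=0)
throttle_to(5847): rpm ← 5847
throttle_to(2734): rpm ← 2734
set_airspeed(4.28): V ← 4.28 m/s
set_airspeed(41.55): V ← 41.55 m/s
throttle_to(7051): rpm ← 7051
throttle_to(11372): rpm ← 11372
final state: V = 41.55 m/s, rpm = 11372 → n = rpm/60 = 189.533333 rev/s
target J* = 0.6046; solve J* = V/(n·D) for n: n = V/(J*·D) = 41.55/(0.6046 × 3.144) = 21.858500 rev/s
rpm = 60·n = 1311.509976

rpm = 1311.51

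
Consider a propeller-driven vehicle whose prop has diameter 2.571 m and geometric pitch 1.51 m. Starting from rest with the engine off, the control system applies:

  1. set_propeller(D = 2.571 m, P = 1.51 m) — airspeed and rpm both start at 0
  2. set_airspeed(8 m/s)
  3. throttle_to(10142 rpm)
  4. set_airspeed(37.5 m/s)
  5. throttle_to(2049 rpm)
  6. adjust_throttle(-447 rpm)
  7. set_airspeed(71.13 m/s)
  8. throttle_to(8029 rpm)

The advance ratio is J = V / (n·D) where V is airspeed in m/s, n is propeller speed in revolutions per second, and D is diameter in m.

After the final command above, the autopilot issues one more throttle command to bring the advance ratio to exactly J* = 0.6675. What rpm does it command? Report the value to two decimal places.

set_propeller: D = 2.571 m, P = 1.51 m (p = P/D = 0.587320); state ← (V=0, rpm=0)
set_airspeed(8): V ← 8 m/s
throttle_to(10142): rpm ← 10142
set_airspeed(37.5): V ← 37.5 m/s
throttle_to(2049): rpm ← 2049
adjust_throttle(-447): rpm ← 2049 -447 = 1602
set_airspeed(71.13): V ← 71.13 m/s
throttle_to(8029): rpm ← 8029
final state: V = 71.13 m/s, rpm = 8029 → n = rpm/60 = 133.816667 rev/s
target J* = 0.6675; solve J* = V/(n·D) for n: n = V/(J*·D) = 71.13/(0.6675 × 2.571) = 41.447607 rev/s
rpm = 60·n = 2486.856424

rpm = 2486.86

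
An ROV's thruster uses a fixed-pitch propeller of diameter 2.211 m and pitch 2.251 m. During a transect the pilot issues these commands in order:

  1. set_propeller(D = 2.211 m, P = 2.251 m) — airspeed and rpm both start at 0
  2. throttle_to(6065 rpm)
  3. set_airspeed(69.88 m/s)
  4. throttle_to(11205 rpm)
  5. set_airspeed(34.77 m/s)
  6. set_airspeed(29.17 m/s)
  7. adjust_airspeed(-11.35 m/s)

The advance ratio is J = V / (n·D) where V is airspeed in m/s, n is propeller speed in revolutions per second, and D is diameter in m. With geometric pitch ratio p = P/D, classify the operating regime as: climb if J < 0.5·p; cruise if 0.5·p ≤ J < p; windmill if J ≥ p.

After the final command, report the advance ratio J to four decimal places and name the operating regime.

J = 0.0432, regime = climb

set_propeller: D = 2.211 m, P = 2.251 m (p = P/D = 1.018091); state ← (V=0, rpm=0)
throttle_to(6065): rpm ← 6065
set_airspeed(69.88): V ← 69.88 m/s
throttle_to(11205): rpm ← 11205
set_airspeed(34.77): V ← 34.77 m/s
set_airspeed(29.17): V ← 29.17 m/s
adjust_airspeed(-11.35): V ← 29.17 -11.35 = 17.82 m/s
final state: V = 17.82 m/s, rpm = 11205 → n = rpm/60 = 186.750000 rev/s
J = V / (n·D) = 17.82 / (186.750000 × 2.211) = 0.043158
regime bands: climb J<0.5090 | cruise [0.5090, 1.0181) | windmill J≥1.0181
J = 0.0432 → climb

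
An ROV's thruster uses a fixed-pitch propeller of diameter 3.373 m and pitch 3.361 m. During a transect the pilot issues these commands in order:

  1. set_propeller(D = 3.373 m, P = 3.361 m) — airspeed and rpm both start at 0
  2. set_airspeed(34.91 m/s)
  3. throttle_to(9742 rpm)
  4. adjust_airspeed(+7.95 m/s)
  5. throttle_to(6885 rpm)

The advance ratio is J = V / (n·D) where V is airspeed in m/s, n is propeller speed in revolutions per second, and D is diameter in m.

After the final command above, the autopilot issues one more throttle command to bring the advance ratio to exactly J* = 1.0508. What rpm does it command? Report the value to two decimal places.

set_propeller: D = 3.373 m, P = 3.361 m (p = P/D = 0.996442); state ← (V=0, rpm=0)
set_airspeed(34.91): V ← 34.91 m/s
throttle_to(9742): rpm ← 9742
adjust_airspeed(+7.95): V ← 34.91 +7.95 = 42.86 m/s
throttle_to(6885): rpm ← 6885
final state: V = 42.86 m/s, rpm = 6885 → n = rpm/60 = 114.750000 rev/s
target J* = 1.0508; solve J* = V/(n·D) for n: n = V/(J*·D) = 42.86/(1.0508 × 3.373) = 12.092491 rev/s
rpm = 60·n = 725.549441

rpm = 725.55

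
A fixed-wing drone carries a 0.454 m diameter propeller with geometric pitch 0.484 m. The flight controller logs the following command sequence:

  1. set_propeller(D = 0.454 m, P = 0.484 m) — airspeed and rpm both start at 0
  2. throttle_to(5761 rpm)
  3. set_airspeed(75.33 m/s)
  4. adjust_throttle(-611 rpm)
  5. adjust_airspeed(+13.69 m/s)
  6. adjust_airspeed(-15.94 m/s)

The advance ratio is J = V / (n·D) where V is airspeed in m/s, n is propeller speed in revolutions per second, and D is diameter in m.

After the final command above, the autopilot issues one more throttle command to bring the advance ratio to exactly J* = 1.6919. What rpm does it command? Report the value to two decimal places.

rpm = 5708.46

set_propeller: D = 0.454 m, P = 0.484 m (p = P/D = 1.066079); state ← (V=0, rpm=0)
throttle_to(5761): rpm ← 5761
set_airspeed(75.33): V ← 75.33 m/s
adjust_throttle(-611): rpm ← 5761 -611 = 5150
adjust_airspeed(+13.69): V ← 75.33 +13.69 = 89.02 m/s
adjust_airspeed(-15.94): V ← 89.02 -15.94 = 73.08 m/s
final state: V = 73.08 m/s, rpm = 5150 → n = rpm/60 = 85.833333 rev/s
target J* = 1.6919; solve J* = V/(n·D) for n: n = V/(J*·D) = 73.08/(1.6919 × 0.454) = 95.141062 rev/s
rpm = 60·n = 5708.463727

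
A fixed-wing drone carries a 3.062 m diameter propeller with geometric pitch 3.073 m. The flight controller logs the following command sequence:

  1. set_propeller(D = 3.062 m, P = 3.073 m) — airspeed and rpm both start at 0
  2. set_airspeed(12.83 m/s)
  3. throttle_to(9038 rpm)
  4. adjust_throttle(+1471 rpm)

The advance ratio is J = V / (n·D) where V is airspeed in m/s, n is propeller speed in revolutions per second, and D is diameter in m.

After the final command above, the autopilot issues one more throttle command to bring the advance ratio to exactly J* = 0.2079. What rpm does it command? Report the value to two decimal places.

rpm = 1209.26

set_propeller: D = 3.062 m, P = 3.073 m (p = P/D = 1.003592); state ← (V=0, rpm=0)
set_airspeed(12.83): V ← 12.83 m/s
throttle_to(9038): rpm ← 9038
adjust_throttle(+1471): rpm ← 9038 +1471 = 10509
final state: V = 12.83 m/s, rpm = 10509 → n = rpm/60 = 175.150000 rev/s
target J* = 0.2079; solve J* = V/(n·D) for n: n = V/(J*·D) = 12.83/(0.2079 × 3.062) = 20.154266 rev/s
rpm = 60·n = 1209.255945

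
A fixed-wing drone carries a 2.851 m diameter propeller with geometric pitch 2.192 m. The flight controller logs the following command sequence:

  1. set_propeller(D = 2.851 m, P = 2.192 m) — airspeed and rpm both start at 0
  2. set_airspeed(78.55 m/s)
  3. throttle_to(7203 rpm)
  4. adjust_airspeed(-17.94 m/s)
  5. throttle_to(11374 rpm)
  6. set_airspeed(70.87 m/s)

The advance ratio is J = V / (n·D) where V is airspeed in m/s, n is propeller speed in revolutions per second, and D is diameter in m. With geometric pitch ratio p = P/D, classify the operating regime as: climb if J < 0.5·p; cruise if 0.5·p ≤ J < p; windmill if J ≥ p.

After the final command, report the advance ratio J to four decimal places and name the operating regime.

set_propeller: D = 2.851 m, P = 2.192 m (p = P/D = 0.768853); state ← (V=0, rpm=0)
set_airspeed(78.55): V ← 78.55 m/s
throttle_to(7203): rpm ← 7203
adjust_airspeed(-17.94): V ← 78.55 -17.94 = 60.61 m/s
throttle_to(11374): rpm ← 11374
set_airspeed(70.87): V ← 70.87 m/s
final state: V = 70.87 m/s, rpm = 11374 → n = rpm/60 = 189.566667 rev/s
J = V / (n·D) = 70.87 / (189.566667 × 2.851) = 0.131130
regime bands: climb J<0.3844 | cruise [0.3844, 0.7689) | windmill J≥0.7689
J = 0.1311 → climb

J = 0.1311, regime = climb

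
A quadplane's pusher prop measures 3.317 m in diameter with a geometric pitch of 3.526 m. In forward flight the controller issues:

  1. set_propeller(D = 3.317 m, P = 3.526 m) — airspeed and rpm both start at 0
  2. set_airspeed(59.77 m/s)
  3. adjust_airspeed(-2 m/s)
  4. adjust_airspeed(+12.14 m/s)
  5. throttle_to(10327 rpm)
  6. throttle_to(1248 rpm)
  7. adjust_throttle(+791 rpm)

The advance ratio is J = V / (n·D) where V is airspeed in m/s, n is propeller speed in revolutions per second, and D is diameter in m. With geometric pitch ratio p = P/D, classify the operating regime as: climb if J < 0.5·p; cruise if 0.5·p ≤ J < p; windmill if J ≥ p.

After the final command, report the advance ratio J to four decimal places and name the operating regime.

J = 0.6202, regime = cruise

set_propeller: D = 3.317 m, P = 3.526 m (p = P/D = 1.063009); state ← (V=0, rpm=0)
set_airspeed(59.77): V ← 59.77 m/s
adjust_airspeed(-2): V ← 59.77 -2 = 57.77 m/s
adjust_airspeed(+12.14): V ← 57.77 +12.14 = 69.91 m/s
throttle_to(10327): rpm ← 10327
throttle_to(1248): rpm ← 1248
adjust_throttle(+791): rpm ← 1248 +791 = 2039
final state: V = 69.91 m/s, rpm = 2039 → n = rpm/60 = 33.983333 rev/s
J = V / (n·D) = 69.91 / (33.983333 × 3.317) = 0.620194
regime bands: climb J<0.5315 | cruise [0.5315, 1.0630) | windmill J≥1.0630
J = 0.6202 → cruise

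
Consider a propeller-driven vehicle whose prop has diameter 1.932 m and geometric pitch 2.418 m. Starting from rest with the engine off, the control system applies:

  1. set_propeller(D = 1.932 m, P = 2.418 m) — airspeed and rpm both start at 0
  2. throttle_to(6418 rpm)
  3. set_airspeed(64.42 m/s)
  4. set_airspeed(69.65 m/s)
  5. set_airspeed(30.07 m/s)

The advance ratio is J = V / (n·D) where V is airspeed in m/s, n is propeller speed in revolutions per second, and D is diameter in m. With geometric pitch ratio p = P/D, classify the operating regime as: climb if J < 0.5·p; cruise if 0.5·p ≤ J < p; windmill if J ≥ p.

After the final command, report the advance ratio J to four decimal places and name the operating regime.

set_propeller: D = 1.932 m, P = 2.418 m (p = P/D = 1.251553); state ← (V=0, rpm=0)
throttle_to(6418): rpm ← 6418
set_airspeed(64.42): V ← 64.42 m/s
set_airspeed(69.65): V ← 69.65 m/s
set_airspeed(30.07): V ← 30.07 m/s
final state: V = 30.07 m/s, rpm = 6418 → n = rpm/60 = 106.966667 rev/s
J = V / (n·D) = 30.07 / (106.966667 × 1.932) = 0.145505
regime bands: climb J<0.6258 | cruise [0.6258, 1.2516) | windmill J≥1.2516
J = 0.1455 → climb

J = 0.1455, regime = climb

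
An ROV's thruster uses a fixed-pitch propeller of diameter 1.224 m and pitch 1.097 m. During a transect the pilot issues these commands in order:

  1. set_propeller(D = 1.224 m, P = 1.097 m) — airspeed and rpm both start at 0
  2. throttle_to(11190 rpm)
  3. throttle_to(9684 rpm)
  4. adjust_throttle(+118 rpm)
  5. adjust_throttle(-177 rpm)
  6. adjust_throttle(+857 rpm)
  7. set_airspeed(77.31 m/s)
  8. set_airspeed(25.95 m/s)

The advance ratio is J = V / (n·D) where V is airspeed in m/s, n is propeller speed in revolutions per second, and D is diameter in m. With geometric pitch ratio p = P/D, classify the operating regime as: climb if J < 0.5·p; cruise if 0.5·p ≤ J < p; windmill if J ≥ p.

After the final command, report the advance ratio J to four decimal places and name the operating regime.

set_propeller: D = 1.224 m, P = 1.097 m (p = P/D = 0.896242); state ← (V=0, rpm=0)
throttle_to(11190): rpm ← 11190
throttle_to(9684): rpm ← 9684
adjust_throttle(+118): rpm ← 9684 +118 = 9802
adjust_throttle(-177): rpm ← 9802 -177 = 9625
adjust_throttle(+857): rpm ← 9625 +857 = 10482
set_airspeed(77.31): V ← 77.31 m/s
set_airspeed(25.95): V ← 25.95 m/s
final state: V = 25.95 m/s, rpm = 10482 → n = rpm/60 = 174.700000 rev/s
J = V / (n·D) = 25.95 / (174.700000 × 1.224) = 0.121356
regime bands: climb J<0.4481 | cruise [0.4481, 0.8962) | windmill J≥0.8962
J = 0.1214 → climb

J = 0.1214, regime = climb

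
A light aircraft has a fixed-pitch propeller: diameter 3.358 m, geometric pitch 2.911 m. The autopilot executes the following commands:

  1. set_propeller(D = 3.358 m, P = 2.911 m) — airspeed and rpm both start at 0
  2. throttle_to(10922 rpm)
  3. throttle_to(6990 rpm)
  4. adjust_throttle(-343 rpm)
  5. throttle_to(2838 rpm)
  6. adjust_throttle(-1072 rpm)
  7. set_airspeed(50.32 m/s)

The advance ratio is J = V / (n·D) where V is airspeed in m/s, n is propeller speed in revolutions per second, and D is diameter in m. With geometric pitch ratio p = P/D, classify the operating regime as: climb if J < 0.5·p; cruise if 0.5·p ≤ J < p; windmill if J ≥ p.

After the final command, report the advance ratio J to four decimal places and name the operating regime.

set_propeller: D = 3.358 m, P = 2.911 m (p = P/D = 0.866885); state ← (V=0, rpm=0)
throttle_to(10922): rpm ← 10922
throttle_to(6990): rpm ← 6990
adjust_throttle(-343): rpm ← 6990 -343 = 6647
throttle_to(2838): rpm ← 2838
adjust_throttle(-1072): rpm ← 2838 -1072 = 1766
set_airspeed(50.32): V ← 50.32 m/s
final state: V = 50.32 m/s, rpm = 1766 → n = rpm/60 = 29.433333 rev/s
J = V / (n·D) = 50.32 / (29.433333 × 3.358) = 0.509120
regime bands: climb J<0.4334 | cruise [0.4334, 0.8669) | windmill J≥0.8669
J = 0.5091 → cruise

J = 0.5091, regime = cruise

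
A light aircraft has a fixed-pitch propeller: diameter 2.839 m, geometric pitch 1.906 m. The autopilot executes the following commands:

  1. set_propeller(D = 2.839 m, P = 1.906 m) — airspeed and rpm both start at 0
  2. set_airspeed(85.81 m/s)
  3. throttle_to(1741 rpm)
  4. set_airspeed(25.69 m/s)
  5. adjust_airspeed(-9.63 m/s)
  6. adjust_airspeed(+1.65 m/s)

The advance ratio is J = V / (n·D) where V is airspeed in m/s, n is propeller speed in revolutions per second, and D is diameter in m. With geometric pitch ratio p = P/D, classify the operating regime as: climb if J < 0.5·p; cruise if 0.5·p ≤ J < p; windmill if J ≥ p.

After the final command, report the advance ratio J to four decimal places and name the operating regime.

set_propeller: D = 2.839 m, P = 1.906 m (p = P/D = 0.671363); state ← (V=0, rpm=0)
set_airspeed(85.81): V ← 85.81 m/s
throttle_to(1741): rpm ← 1741
set_airspeed(25.69): V ← 25.69 m/s
adjust_airspeed(-9.63): V ← 25.69 -9.63 = 16.06 m/s
adjust_airspeed(+1.65): V ← 16.06 +1.65 = 17.71 m/s
final state: V = 17.71 m/s, rpm = 1741 → n = rpm/60 = 29.016667 rev/s
J = V / (n·D) = 17.71 / (29.016667 × 2.839) = 0.214984
regime bands: climb J<0.3357 | cruise [0.3357, 0.6714) | windmill J≥0.6714
J = 0.2150 → climb

J = 0.2150, regime = climb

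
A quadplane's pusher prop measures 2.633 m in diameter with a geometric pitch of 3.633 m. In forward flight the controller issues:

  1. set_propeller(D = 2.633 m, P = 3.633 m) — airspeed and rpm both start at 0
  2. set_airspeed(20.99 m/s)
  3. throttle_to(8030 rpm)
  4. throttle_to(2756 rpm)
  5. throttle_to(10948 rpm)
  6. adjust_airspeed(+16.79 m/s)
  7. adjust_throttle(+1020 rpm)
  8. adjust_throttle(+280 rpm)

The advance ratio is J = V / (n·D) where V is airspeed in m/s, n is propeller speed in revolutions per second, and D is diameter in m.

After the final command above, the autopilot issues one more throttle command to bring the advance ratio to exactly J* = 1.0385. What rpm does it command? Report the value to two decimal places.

rpm = 829.00

set_propeller: D = 2.633 m, P = 3.633 m (p = P/D = 1.379795); state ← (V=0, rpm=0)
set_airspeed(20.99): V ← 20.99 m/s
throttle_to(8030): rpm ← 8030
throttle_to(2756): rpm ← 2756
throttle_to(10948): rpm ← 10948
adjust_airspeed(+16.79): V ← 20.99 +16.79 = 37.78 m/s
adjust_throttle(+1020): rpm ← 10948 +1020 = 11968
adjust_throttle(+280): rpm ← 11968 +280 = 12248
final state: V = 37.78 m/s, rpm = 12248 → n = rpm/60 = 204.133333 rev/s
target J* = 1.0385; solve J* = V/(n·D) for n: n = V/(J*·D) = 37.78/(1.0385 × 2.633) = 13.816708 rev/s
rpm = 60·n = 829.002507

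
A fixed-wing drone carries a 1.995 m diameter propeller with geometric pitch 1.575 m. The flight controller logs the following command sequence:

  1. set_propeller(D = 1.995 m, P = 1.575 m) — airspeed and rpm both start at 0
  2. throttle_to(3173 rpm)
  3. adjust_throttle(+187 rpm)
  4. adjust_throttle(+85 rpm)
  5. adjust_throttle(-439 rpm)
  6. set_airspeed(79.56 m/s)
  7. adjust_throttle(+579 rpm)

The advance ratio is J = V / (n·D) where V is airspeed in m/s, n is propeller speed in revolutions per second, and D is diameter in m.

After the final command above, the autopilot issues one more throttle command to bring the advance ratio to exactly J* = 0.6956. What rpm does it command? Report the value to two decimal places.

set_propeller: D = 1.995 m, P = 1.575 m (p = P/D = 0.789474); state ← (V=0, rpm=0)
throttle_to(3173): rpm ← 3173
adjust_throttle(+187): rpm ← 3173 +187 = 3360
adjust_throttle(+85): rpm ← 3360 +85 = 3445
adjust_throttle(-439): rpm ← 3445 -439 = 3006
set_airspeed(79.56): V ← 79.56 m/s
adjust_throttle(+579): rpm ← 3006 +579 = 3585
final state: V = 79.56 m/s, rpm = 3585 → n = rpm/60 = 59.750000 rev/s
target J* = 0.6956; solve J* = V/(n·D) for n: n = V/(J*·D) = 79.56/(0.6956 × 1.995) = 57.331368 rev/s
rpm = 60·n = 3439.882051

rpm = 3439.88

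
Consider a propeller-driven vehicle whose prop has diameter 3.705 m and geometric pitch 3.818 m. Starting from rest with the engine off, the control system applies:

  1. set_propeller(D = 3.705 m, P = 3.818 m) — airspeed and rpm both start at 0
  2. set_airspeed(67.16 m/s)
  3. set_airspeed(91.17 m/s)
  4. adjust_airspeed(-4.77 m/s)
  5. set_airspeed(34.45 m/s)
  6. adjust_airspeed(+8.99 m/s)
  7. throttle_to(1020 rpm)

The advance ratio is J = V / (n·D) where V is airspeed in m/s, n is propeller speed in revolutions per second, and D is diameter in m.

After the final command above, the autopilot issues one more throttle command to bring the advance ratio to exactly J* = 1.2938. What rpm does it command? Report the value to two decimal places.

set_propeller: D = 3.705 m, P = 3.818 m (p = P/D = 1.030499); state ← (V=0, rpm=0)
set_airspeed(67.16): V ← 67.16 m/s
set_airspeed(91.17): V ← 91.17 m/s
adjust_airspeed(-4.77): V ← 91.17 -4.77 = 86.4 m/s
set_airspeed(34.45): V ← 34.45 m/s
adjust_airspeed(+8.99): V ← 34.45 +8.99 = 43.44 m/s
throttle_to(1020): rpm ← 1020
final state: V = 43.44 m/s, rpm = 1020 → n = rpm/60 = 17.000000 rev/s
target J* = 1.2938; solve J* = V/(n·D) for n: n = V/(J*·D) = 43.44/(1.2938 × 3.705) = 9.062217 rev/s
rpm = 60·n = 543.733020

rpm = 543.73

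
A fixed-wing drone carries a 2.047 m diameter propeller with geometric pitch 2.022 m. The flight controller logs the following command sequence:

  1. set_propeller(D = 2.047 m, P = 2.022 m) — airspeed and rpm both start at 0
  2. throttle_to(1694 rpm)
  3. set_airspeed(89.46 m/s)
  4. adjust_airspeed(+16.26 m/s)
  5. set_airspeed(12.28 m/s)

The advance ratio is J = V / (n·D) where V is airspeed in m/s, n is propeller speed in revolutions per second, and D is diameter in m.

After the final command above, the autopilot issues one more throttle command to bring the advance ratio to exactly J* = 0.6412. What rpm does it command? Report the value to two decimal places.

rpm = 561.36

set_propeller: D = 2.047 m, P = 2.022 m (p = P/D = 0.987787); state ← (V=0, rpm=0)
throttle_to(1694): rpm ← 1694
set_airspeed(89.46): V ← 89.46 m/s
adjust_airspeed(+16.26): V ← 89.46 +16.26 = 105.72 m/s
set_airspeed(12.28): V ← 12.28 m/s
final state: V = 12.28 m/s, rpm = 1694 → n = rpm/60 = 28.233333 rev/s
target J* = 0.6412; solve J* = V/(n·D) for n: n = V/(J*·D) = 12.28/(0.6412 × 2.047) = 9.355931 rev/s
rpm = 60·n = 561.355860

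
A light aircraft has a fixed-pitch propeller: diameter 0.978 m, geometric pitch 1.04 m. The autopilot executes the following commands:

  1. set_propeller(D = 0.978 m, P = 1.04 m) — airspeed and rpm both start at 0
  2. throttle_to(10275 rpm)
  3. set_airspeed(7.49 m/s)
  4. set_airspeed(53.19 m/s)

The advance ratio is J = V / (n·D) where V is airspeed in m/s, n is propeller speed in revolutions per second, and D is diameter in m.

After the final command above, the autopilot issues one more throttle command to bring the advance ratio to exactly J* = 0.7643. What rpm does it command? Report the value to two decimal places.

rpm = 4269.51

set_propeller: D = 0.978 m, P = 1.04 m (p = P/D = 1.063395); state ← (V=0, rpm=0)
throttle_to(10275): rpm ← 10275
set_airspeed(7.49): V ← 7.49 m/s
set_airspeed(53.19): V ← 53.19 m/s
final state: V = 53.19 m/s, rpm = 10275 → n = rpm/60 = 171.250000 rev/s
target J* = 0.7643; solve J* = V/(n·D) for n: n = V/(J*·D) = 53.19/(0.7643 × 0.978) = 71.158580 rev/s
rpm = 60·n = 4269.514829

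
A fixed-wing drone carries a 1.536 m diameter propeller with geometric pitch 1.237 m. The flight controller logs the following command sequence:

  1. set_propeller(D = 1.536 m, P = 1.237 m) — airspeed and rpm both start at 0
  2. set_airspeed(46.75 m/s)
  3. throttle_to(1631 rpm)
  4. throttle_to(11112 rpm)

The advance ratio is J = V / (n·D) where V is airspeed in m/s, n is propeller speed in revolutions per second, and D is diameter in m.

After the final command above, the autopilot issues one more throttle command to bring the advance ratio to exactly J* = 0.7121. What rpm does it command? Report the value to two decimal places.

rpm = 2564.49

set_propeller: D = 1.536 m, P = 1.237 m (p = P/D = 0.805339); state ← (V=0, rpm=0)
set_airspeed(46.75): V ← 46.75 m/s
throttle_to(1631): rpm ← 1631
throttle_to(11112): rpm ← 11112
final state: V = 46.75 m/s, rpm = 11112 → n = rpm/60 = 185.200000 rev/s
target J* = 0.7121; solve J* = V/(n·D) for n: n = V/(J*·D) = 46.75/(0.7121 × 1.536) = 42.741466 rev/s
rpm = 60·n = 2564.487958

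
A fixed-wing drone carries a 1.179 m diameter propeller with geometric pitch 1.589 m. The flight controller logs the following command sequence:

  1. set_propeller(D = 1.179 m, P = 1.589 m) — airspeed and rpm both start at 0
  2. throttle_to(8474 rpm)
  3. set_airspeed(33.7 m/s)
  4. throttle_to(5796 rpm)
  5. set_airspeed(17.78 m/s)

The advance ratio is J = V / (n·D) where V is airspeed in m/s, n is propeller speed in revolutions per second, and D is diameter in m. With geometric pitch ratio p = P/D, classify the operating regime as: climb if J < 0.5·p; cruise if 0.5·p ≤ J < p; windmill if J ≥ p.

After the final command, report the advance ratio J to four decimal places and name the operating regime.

J = 0.1561, regime = climb

set_propeller: D = 1.179 m, P = 1.589 m (p = P/D = 1.347752); state ← (V=0, rpm=0)
throttle_to(8474): rpm ← 8474
set_airspeed(33.7): V ← 33.7 m/s
throttle_to(5796): rpm ← 5796
set_airspeed(17.78): V ← 17.78 m/s
final state: V = 17.78 m/s, rpm = 5796 → n = rpm/60 = 96.600000 rev/s
J = V / (n·D) = 17.78 / (96.600000 × 1.179) = 0.156114
regime bands: climb J<0.6739 | cruise [0.6739, 1.3478) | windmill J≥1.3478
J = 0.1561 → climb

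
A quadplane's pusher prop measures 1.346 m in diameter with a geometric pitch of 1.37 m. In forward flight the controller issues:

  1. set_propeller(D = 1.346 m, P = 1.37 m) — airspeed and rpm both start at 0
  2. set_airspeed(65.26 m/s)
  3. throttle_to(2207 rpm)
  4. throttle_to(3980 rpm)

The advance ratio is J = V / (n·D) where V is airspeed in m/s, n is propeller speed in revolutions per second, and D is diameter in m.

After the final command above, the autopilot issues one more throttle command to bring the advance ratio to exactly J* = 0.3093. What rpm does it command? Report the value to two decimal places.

set_propeller: D = 1.346 m, P = 1.37 m (p = P/D = 1.017831); state ← (V=0, rpm=0)
set_airspeed(65.26): V ← 65.26 m/s
throttle_to(2207): rpm ← 2207
throttle_to(3980): rpm ← 3980
final state: V = 65.26 m/s, rpm = 3980 → n = rpm/60 = 66.333333 rev/s
target J* = 0.3093; solve J* = V/(n·D) for n: n = V/(J*·D) = 65.26/(0.3093 × 1.346) = 156.755248 rev/s
rpm = 60·n = 9405.314882

rpm = 9405.31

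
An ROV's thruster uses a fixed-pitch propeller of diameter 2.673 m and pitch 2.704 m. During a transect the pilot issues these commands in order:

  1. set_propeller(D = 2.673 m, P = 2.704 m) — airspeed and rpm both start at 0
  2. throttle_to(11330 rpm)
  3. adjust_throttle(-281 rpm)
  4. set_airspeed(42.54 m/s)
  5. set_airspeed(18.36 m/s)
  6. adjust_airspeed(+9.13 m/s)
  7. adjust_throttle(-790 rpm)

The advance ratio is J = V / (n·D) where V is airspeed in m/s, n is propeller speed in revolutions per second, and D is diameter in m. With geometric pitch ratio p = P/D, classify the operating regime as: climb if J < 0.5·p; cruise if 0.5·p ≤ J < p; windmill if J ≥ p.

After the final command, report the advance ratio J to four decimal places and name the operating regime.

J = 0.0601, regime = climb

set_propeller: D = 2.673 m, P = 2.704 m (p = P/D = 1.011597); state ← (V=0, rpm=0)
throttle_to(11330): rpm ← 11330
adjust_throttle(-281): rpm ← 11330 -281 = 11049
set_airspeed(42.54): V ← 42.54 m/s
set_airspeed(18.36): V ← 18.36 m/s
adjust_airspeed(+9.13): V ← 18.36 +9.13 = 27.49 m/s
adjust_throttle(-790): rpm ← 11049 -790 = 10259
final state: V = 27.49 m/s, rpm = 10259 → n = rpm/60 = 170.983333 rev/s
J = V / (n·D) = 27.49 / (170.983333 × 2.673) = 0.060148
regime bands: climb J<0.5058 | cruise [0.5058, 1.0116) | windmill J≥1.0116
J = 0.0601 → climb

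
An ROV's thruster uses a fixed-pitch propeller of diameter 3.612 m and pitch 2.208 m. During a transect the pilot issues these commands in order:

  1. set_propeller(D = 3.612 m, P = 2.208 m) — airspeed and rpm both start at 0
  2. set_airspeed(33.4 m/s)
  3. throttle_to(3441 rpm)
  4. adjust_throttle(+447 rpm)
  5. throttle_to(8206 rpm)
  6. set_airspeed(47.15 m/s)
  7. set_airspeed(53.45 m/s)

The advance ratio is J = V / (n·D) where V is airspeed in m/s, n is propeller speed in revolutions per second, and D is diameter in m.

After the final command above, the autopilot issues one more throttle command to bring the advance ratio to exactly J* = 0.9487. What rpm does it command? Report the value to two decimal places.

set_propeller: D = 3.612 m, P = 2.208 m (p = P/D = 0.611296); state ← (V=0, rpm=0)
set_airspeed(33.4): V ← 33.4 m/s
throttle_to(3441): rpm ← 3441
adjust_throttle(+447): rpm ← 3441 +447 = 3888
throttle_to(8206): rpm ← 8206
set_airspeed(47.15): V ← 47.15 m/s
set_airspeed(53.45): V ← 53.45 m/s
final state: V = 53.45 m/s, rpm = 8206 → n = rpm/60 = 136.766667 rev/s
target J* = 0.9487; solve J* = V/(n·D) for n: n = V/(J*·D) = 53.45/(0.9487 × 3.612) = 15.598077 rev/s
rpm = 60·n = 935.884636

rpm = 935.88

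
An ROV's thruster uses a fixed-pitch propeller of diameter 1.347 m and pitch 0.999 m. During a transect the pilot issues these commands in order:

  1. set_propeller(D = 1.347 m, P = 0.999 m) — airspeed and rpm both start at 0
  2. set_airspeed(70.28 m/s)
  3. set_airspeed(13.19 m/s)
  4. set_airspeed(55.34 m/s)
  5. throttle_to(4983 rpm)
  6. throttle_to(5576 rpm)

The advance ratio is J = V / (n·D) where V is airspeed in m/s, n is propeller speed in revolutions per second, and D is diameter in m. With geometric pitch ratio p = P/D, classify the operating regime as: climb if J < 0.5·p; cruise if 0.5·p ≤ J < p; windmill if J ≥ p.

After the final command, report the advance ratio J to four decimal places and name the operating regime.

J = 0.4421, regime = cruise

set_propeller: D = 1.347 m, P = 0.999 m (p = P/D = 0.741648); state ← (V=0, rpm=0)
set_airspeed(70.28): V ← 70.28 m/s
set_airspeed(13.19): V ← 13.19 m/s
set_airspeed(55.34): V ← 55.34 m/s
throttle_to(4983): rpm ← 4983
throttle_to(5576): rpm ← 5576
final state: V = 55.34 m/s, rpm = 5576 → n = rpm/60 = 92.933333 rev/s
J = V / (n·D) = 55.34 / (92.933333 × 1.347) = 0.442079
regime bands: climb J<0.3708 | cruise [0.3708, 0.7416) | windmill J≥0.7416
J = 0.4421 → cruise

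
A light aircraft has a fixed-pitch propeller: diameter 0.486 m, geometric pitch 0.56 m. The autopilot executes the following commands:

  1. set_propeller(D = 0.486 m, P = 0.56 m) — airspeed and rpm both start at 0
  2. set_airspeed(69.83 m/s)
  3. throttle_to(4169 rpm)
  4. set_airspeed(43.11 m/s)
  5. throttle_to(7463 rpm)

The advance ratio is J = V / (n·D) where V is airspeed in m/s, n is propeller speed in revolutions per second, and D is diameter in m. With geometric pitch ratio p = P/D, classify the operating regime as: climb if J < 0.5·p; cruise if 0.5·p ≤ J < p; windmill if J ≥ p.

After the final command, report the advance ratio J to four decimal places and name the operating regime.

J = 0.7131, regime = cruise

set_propeller: D = 0.486 m, P = 0.56 m (p = P/D = 1.152263); state ← (V=0, rpm=0)
set_airspeed(69.83): V ← 69.83 m/s
throttle_to(4169): rpm ← 4169
set_airspeed(43.11): V ← 43.11 m/s
throttle_to(7463): rpm ← 7463
final state: V = 43.11 m/s, rpm = 7463 → n = rpm/60 = 124.383333 rev/s
J = V / (n·D) = 43.11 / (124.383333 × 0.486) = 0.713148
regime bands: climb J<0.5761 | cruise [0.5761, 1.1523) | windmill J≥1.1523
J = 0.7131 → cruise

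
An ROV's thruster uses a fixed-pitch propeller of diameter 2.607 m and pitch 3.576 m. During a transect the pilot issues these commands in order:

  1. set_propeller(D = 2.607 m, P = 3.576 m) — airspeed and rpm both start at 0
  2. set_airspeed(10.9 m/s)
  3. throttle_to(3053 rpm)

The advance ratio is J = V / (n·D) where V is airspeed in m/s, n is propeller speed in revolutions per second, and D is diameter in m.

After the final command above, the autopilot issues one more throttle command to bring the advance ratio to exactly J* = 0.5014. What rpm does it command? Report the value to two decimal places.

rpm = 500.33

set_propeller: D = 2.607 m, P = 3.576 m (p = P/D = 1.371692); state ← (V=0, rpm=0)
set_airspeed(10.9): V ← 10.9 m/s
throttle_to(3053): rpm ← 3053
final state: V = 10.9 m/s, rpm = 3053 → n = rpm/60 = 50.883333 rev/s
target J* = 0.5014; solve J* = V/(n·D) for n: n = V/(J*·D) = 10.9/(0.5014 × 2.607) = 8.338754 rev/s
rpm = 60·n = 500.325211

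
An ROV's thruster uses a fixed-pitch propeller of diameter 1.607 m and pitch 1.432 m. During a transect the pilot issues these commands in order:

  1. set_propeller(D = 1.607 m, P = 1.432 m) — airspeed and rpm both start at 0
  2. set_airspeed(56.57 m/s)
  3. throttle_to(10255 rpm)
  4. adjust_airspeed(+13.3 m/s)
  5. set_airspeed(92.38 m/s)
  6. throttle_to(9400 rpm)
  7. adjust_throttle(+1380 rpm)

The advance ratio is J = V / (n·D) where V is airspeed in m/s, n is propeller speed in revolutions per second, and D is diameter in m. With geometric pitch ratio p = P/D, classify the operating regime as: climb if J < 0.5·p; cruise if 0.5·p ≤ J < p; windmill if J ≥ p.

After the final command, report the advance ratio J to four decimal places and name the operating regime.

set_propeller: D = 1.607 m, P = 1.432 m (p = P/D = 0.891101); state ← (V=0, rpm=0)
set_airspeed(56.57): V ← 56.57 m/s
throttle_to(10255): rpm ← 10255
adjust_airspeed(+13.3): V ← 56.57 +13.3 = 69.87 m/s
set_airspeed(92.38): V ← 92.38 m/s
throttle_to(9400): rpm ← 9400
adjust_throttle(+1380): rpm ← 9400 +1380 = 10780
final state: V = 92.38 m/s, rpm = 10780 → n = rpm/60 = 179.666667 rev/s
J = V / (n·D) = 92.38 / (179.666667 × 1.607) = 0.319959
regime bands: climb J<0.4456 | cruise [0.4456, 0.8911) | windmill J≥0.8911
J = 0.3200 → climb

J = 0.3200, regime = climb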